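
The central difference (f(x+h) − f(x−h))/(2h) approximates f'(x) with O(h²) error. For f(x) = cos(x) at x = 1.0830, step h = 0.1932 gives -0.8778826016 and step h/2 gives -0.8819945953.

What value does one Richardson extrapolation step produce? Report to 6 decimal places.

r = 2, so 2^r = 4.
4 × (-0.8819945953) = -3.5279783812; subtract (-0.8778826016) → -2.6500957796
Divide by 2^2 − 1 = 3.
(4 × (-0.8819945953) − (-0.8778826016))/(4 − 1) = -0.8833652599
Gap between inputs: 4.112e-03; correction applied: −0.0013706646.

-0.883365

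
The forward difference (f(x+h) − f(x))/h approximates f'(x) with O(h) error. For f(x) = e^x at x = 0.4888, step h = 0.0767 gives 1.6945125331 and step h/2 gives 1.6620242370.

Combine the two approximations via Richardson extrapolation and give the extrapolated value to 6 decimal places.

The method has order 1: 2^1 = 2.
2×1.6620242370 − 1.6945125331 = 1.6295359409
Denominator 2 − 1 = 1.
So the Richardson estimate is 1.6295359409.

1.629536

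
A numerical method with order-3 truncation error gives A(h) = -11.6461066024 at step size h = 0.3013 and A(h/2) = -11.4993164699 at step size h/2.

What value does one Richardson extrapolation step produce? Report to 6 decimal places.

With r = 3 the leading error scales as h^3, so the weight is 2^3 = 8.
8×(-11.4993164699) = -91.9945317592; subtract (-11.6461066024) → -80.3484251568
(-80.3484251568) ÷ 7 = -11.4783464510

-11.478346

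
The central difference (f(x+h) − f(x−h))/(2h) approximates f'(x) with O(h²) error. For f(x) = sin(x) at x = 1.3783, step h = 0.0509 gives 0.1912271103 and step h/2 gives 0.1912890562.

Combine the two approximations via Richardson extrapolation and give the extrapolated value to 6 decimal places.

r = 2, so 2^r = 4.
Top: 4(0.1912890562) − (0.1912271103) = 0.5739291145
Divide by 2^2 − 1 = 3.
0.5739291145 ÷ 3 = 0.1913097048
Correction |R − A(h/2)| = 2.065e-05; gap |A(h/2) − A(h)| = 6.195e-05.

0.191310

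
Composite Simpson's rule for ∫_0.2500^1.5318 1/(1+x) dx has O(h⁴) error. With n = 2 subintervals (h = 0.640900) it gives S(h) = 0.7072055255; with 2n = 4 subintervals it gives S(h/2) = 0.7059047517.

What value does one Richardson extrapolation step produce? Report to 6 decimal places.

With r = 4 the leading error scales as h^4, so the weight is 2^4 = 16.
16·0.7059047517 = 11.2944760272; 11.2944760272 − 0.7072055255 = 10.5872705017
10.5872705017 ÷ 15 = 0.7058180334
Shift from A(h/2): −0.0000867183.

0.705818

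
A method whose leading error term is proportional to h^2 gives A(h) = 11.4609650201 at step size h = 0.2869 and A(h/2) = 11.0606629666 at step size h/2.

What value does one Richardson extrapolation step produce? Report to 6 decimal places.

With r = 2 the leading error scales as h^2, so the weight is 2^2 = 4.
Weighted: 44.2426518664 − 11.4609650201 = 32.7816868463
R = 32.7816868463/3 = 10.9272289488

10.927229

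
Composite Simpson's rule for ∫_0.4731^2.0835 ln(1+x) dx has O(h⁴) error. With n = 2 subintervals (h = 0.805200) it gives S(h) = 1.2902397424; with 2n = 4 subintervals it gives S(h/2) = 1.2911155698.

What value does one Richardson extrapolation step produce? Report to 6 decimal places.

1.291174

Error is O(h^4); halving h shrinks it by 2^4 = 16.
Top: 16(1.2911155698) − (1.2902397424) = 19.3676093744
Denominator 16 − 1 = 15.
19.3676093744 ÷ 15 = 1.2911739583
Gap between inputs: 8.758e-04; correction applied: +0.0000583885.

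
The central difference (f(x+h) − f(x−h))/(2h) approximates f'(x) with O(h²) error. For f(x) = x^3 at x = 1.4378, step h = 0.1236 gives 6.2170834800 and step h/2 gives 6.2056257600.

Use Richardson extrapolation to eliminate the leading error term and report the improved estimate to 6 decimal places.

Method order is 2; weight 2^2 = 4.
Difference of the inputs: 6.2056257600 − 6.2170834800 = -0.0114577200
Divide by 2^2 − 1 = 3: (-0.0114577200)/3 = -0.0038192400
R = A(h/2) + (A(h/2) − A(h))/3 = 6.2056257600 − 0.0038192400 = 6.2018065200
Correction |R − A(h/2)| = 3.819e-03; gap |A(h/2) − A(h)| = 1.146e-02.

6.201807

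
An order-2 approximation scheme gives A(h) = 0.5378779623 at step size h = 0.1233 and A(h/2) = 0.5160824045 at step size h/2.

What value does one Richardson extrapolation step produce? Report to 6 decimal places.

0.508817

With r = 2 the leading error scales as h^2, so the weight is 2^2 = 4.
Top: 4(0.5160824045) − (0.5378779623) = 1.5264516557
(4*0.5160824045 − 0.5378779623)/(4 − 1) = 0.5088172186
Gap between inputs: 2.180e-02; correction applied: −0.0072651859.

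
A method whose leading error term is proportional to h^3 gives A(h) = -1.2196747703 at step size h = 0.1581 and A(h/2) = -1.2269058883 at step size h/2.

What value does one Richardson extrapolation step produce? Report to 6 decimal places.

-1.227939

Leading term ∝ h^3; use weight 8 = 2^3.
8*(-1.2269058883) = -9.8152471064; subtract (-1.2196747703) → -8.5955723361
Extrapolated: (-8.5955723361) / 7 = -1.2279389052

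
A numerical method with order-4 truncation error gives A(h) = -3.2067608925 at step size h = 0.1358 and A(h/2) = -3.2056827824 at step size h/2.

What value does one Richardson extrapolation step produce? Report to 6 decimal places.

r = 4: numerator weight 16, denominator 15.
16*(-3.2056827824) − (-3.2067608925) = -48.0841636259
Divide by 2^4 − 1 = 15.
(-48.0841636259) ÷ 15 = -3.2056109084
Gap between inputs: 1.078e-03; correction applied: +0.0000718740.

-3.205611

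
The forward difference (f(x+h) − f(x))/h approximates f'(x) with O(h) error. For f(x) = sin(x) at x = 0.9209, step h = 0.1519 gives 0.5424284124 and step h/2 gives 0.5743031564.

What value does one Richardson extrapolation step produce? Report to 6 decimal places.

0.606178

r = 1, so 2^r = 2.
2 × 0.5743031564 − 0.5424284124 = 0.6061779004
Denominator 2 − 1 = 1.
R = 0.6061779004/1 = 0.6061779004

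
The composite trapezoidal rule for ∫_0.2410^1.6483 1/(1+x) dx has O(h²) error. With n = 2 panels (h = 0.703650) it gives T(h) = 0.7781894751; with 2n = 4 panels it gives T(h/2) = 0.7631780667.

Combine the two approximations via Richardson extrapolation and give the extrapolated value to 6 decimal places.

The method has order 2: 2^2 = 4.
Numerator 4 × A(h/2) − A(h) = 4 × 0.7631780667 − 0.7781894751 = 2.2745227917
Divide by 2^2 − 1 = 3.
Result: 0.7581742639
Correction |R − A(h/2)| = 5.004e-03; gap |A(h/2) − A(h)| = 1.501e-02.

0.758174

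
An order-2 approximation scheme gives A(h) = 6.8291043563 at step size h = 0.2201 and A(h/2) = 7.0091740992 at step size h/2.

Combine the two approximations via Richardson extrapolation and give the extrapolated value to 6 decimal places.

r = 2: numerator weight 4, denominator 3.
Numerator 4 × A(h/2) − A(h) = 4 × 7.0091740992 − 6.8291043563 = 21.2075920405
21.2075920405 ÷ 3 = 7.0691973468

7.069197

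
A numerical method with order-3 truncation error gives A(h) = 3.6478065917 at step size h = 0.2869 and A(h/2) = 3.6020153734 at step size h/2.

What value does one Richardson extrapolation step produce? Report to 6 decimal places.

The method has order 3: 2^3 = 8.
Top: 8(3.6020153734) − (3.6478065917) = 25.1683163955
Divide by 2^3 − 1 = 7.
Extrapolated: 25.1683163955 / 7 = 3.5954737708

3.595474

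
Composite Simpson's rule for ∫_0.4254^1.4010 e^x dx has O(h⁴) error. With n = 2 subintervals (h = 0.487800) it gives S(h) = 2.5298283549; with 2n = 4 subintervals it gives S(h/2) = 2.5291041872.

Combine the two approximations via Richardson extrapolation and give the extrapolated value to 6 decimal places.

2.529056

Order 4 gives 2^r = 16 and 2^r − 1 = 15.
16*2.5291041872 − 2.5298283549 = 37.9358386403
Extrapolated: 37.9358386403 / 15 = 2.5290559094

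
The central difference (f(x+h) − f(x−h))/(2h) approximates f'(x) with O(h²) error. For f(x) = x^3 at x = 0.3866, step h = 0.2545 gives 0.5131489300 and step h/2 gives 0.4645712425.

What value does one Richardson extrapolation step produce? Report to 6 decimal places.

r = 2, so 2^r = 4.
Top: 4(0.4645712425) − (0.5131489300) = 1.3451360400
Divide by 2^2 − 1 = 3.
So the Richardson estimate is 0.4483786800.

0.448379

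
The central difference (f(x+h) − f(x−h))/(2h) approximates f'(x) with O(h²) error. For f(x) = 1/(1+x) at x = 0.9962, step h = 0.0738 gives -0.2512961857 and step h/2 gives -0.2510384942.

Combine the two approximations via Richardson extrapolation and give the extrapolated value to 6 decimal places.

With r = 2 the leading error scales as h^2, so the weight is 2^2 = 4.
Top: 4(-0.2510384942) − (-0.2512961857) = -0.7528577911
(-0.7528577911) ÷ 3 = -0.2509525970

-0.250953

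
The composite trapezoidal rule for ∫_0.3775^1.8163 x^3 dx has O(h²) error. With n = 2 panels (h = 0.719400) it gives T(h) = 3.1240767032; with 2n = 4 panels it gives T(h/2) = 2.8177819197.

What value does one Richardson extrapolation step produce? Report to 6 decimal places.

r = 2: numerator weight 4, denominator 3.
4×2.8177819197 = 11.2711276788; subtract 3.1240767032 → 8.1470509756
(4×2.8177819197 − 3.1240767032)/(4 − 1) = 2.7156836585
Shift from A(h/2): −0.1020982612.

2.715684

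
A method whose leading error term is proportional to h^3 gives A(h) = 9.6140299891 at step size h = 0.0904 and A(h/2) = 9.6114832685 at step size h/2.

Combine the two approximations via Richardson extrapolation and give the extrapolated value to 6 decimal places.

9.611119

r = 3, so 2^r = 8.
Numerator 8*A(h/2) − A(h) = 8*9.6114832685 − 9.6140299891 = 67.2778361589
67.2778361589 ÷ 7 = 9.6111194513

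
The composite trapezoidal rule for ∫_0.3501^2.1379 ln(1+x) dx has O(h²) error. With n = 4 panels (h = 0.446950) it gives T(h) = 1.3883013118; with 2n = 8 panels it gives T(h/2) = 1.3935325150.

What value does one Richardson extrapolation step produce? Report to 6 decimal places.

1.395276

Method order is 2; weight 2^2 = 4.
Top: 4(1.3935325150) − (1.3883013118) = 4.1858287482
Extrapolated: 4.1858287482 / 3 = 1.3952762494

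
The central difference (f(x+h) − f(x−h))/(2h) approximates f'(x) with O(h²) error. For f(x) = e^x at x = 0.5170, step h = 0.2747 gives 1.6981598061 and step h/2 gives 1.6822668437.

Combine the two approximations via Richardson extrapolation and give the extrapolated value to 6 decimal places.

1.676969

Leading term ∝ h^2; use weight 4 = 2^2.
Weighted: 6.7290673748 − 1.6981598061 = 5.0309075687
Divide by 2^2 − 1 = 3.
Extrapolated: 5.0309075687 / 3 = 1.6769691896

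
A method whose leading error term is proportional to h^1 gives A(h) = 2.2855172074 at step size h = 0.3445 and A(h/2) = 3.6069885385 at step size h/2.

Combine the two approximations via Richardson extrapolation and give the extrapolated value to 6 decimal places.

The method has order 1: 2^1 = 2.
2^1×A(h/2) = 7.2139770770; minus A(h) gives 4.9284598696.
Divide by 2^1 − 1 = 1.
4.9284598696 ÷ 1 = 4.9284598696
Shift from A(h/2): +1.3214713311.

4.928460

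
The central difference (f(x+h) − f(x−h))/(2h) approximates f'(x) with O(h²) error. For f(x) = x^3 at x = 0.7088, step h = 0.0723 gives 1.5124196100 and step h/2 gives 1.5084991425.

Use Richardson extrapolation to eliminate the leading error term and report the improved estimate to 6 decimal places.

1.507192

Method order is 2; weight 2^2 = 4.
4·1.5084991425 = 6.0339965700; 6.0339965700 − 1.5124196100 = 4.5215769600
(4·1.5084991425 − 1.5124196100)/(4 − 1) = 1.5071923200
Shift from A(h/2): −0.0013068225.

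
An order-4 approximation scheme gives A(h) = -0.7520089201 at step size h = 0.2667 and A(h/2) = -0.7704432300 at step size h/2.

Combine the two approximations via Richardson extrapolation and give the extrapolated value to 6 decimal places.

Order 4 gives 2^r = 16 and 2^r − 1 = 15.
Top: 16(-0.7704432300) − (-0.7520089201) = -11.5750827599
R = (-11.5750827599)/15 = -0.7716721840

-0.771672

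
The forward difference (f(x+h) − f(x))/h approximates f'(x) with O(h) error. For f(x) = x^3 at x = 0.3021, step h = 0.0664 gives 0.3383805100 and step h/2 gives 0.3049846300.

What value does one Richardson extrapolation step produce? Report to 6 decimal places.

0.271589

Error is O(h^1); halving h shrinks it by 2^1 = 2.
Weighted: 0.6099692600 − 0.3383805100 = 0.2715887500
R = 0.2715887500/1 = 0.2715887500
Shift from A(h/2): −0.0333958800.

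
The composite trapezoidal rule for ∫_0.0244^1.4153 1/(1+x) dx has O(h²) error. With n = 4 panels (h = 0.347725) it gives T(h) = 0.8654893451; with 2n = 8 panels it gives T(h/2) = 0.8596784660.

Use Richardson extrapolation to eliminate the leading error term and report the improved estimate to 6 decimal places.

0.857742

With r = 2 the leading error scales as h^2, so the weight is 2^2 = 4.
4·0.8596784660 = 3.4387138640; subtract 0.8654893451 → 2.5732245189
Extrapolated: 2.5732245189 / 3 = 0.8577415063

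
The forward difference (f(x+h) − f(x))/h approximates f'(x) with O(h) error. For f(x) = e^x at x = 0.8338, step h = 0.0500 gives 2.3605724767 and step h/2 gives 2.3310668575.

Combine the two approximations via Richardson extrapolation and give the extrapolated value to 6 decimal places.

The method has order 1: 2^1 = 2.
Numerator 2*A(h/2) − A(h) = 2*2.3310668575 − 2.3605724767 = 2.3015612383
R = 2.3015612383/1 = 2.3015612383

2.301561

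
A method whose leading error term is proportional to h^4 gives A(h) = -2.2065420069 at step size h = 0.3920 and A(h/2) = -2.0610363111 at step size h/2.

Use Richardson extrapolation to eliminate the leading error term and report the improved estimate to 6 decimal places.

r = 4: numerator weight 16, denominator 15.
16×(-2.0610363111) = -32.9765809776; subtract (-2.2065420069) → -30.7700389707
Denominator 16 − 1 = 15.
(-30.7700389707) ÷ 15 = -2.0513359314
Shift from A(h/2): +0.0097003797.

-2.051336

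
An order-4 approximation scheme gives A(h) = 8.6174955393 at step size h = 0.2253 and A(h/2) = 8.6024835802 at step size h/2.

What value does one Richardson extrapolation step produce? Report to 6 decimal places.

Leading term ∝ h^4; use weight 16 = 2^4.
Difference of the inputs: 8.6024835802 − 8.6174955393 = -0.0150119591
Divide by 2^4 − 1 = 15: (-0.0150119591)/15 = -0.0010007973
R = A(h/2) + (A(h/2) − A(h))/15 = 8.6024835802 − 0.0010007973 = 8.6014827829

8.601483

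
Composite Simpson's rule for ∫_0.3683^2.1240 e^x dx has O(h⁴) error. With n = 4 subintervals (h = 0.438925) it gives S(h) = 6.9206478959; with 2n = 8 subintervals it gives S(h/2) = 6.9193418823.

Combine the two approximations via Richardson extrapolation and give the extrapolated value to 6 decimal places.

Method order is 4; weight 2^4 = 16.
Top: 16(6.9193418823) − (6.9206478959) = 103.7888222209
Extrapolated: 103.7888222209 / 15 = 6.9192548147
Shift from A(h/2): −0.0000870676.

6.919255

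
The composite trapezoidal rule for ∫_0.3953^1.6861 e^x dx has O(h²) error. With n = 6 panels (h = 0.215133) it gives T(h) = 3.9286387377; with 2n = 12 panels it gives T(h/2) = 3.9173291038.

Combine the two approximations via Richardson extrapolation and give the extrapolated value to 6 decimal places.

3.913559

r = 2: numerator weight 4, denominator 3.
4×3.9173291038 = 15.6693164152; subtract 3.9286387377 → 11.7406776775
(4×3.9173291038 − 3.9286387377)/(4 − 1) = 3.9135592258
Gap between inputs: 1.131e-02; correction applied: −0.0037698780.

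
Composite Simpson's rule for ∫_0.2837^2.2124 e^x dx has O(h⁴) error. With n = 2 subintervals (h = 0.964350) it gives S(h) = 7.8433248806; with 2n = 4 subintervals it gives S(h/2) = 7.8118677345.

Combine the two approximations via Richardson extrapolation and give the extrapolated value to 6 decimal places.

7.809771

The method has order 4: 2^4 = 16.
16×7.8118677345 − 7.8433248806 = 117.1465588714
Denominator 16 − 1 = 15.
Extrapolated: 117.1465588714 / 15 = 7.8097705914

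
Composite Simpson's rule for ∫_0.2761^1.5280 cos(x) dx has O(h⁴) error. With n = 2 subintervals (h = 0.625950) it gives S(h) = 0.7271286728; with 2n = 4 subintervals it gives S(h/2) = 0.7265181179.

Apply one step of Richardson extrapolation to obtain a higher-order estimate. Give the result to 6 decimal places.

Error is O(h^4); halving h shrinks it by 2^4 = 16.
2^4×A(h/2) = 11.6242898864; minus A(h) gives 10.8971612136.
Denominator 16 − 1 = 15.
Result: 0.7264774142
Gap between inputs: 6.106e-04; correction applied: −0.0000407037.

0.726477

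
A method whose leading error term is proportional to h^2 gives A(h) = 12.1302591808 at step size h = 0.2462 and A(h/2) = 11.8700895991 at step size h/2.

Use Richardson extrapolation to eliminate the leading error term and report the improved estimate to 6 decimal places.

11.783366

Error is O(h^2); halving h shrinks it by 2^2 = 4.
4·11.8700895991 = 47.4803583964; subtract 12.1302591808 → 35.3500992156
Denominator 4 − 1 = 3.
R = 35.3500992156/3 = 11.7833664052
Correction |R − A(h/2)| = 8.672e-02; gap |A(h/2) − A(h)| = 2.602e-01.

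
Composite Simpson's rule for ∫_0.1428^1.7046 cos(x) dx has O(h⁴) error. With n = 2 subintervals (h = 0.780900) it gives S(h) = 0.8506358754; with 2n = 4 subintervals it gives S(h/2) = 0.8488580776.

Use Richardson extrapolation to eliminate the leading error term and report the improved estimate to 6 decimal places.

r = 4: numerator weight 16, denominator 15.
16×0.8488580776 = 13.5817292416; 13.5817292416 − 0.8506358754 = 12.7310933662
Divide by 2^4 − 1 = 15.
12.7310933662 ÷ 15 = 0.8487395577
Shift from A(h/2): −0.0001185199.

0.848740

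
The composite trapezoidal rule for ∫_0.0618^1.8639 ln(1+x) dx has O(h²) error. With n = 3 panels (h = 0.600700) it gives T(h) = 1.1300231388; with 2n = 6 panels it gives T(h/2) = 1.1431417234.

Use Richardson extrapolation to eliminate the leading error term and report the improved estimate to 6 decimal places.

With r = 2 the leading error scales as h^2, so the weight is 2^2 = 4.
4 × 1.1431417234 = 4.5725668936; subtract 1.1300231388 → 3.4425437548
Denominator 4 − 1 = 3.
Result: 1.1475145849
Shift from A(h/2): +0.0043728615.

1.147515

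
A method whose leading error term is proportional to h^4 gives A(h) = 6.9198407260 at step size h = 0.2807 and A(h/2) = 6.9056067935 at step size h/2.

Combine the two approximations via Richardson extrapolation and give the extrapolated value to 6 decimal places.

6.904658

r = 4: numerator weight 16, denominator 15.
2^4×A(h/2) = 110.4897086960; minus A(h) gives 103.5698679700.
R = 103.5698679700/15 = 6.9046578647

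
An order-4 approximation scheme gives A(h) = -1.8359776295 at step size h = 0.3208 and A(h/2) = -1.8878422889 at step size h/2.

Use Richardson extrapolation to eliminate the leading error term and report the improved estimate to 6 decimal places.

-1.891300

Error is O(h^4); halving h shrinks it by 2^4 = 16.
16*(-1.8878422889) = -30.2054766224; (-30.2054766224) − (-1.8359776295) = -28.3694989929
(-28.3694989929) ÷ 15 = -1.8912999329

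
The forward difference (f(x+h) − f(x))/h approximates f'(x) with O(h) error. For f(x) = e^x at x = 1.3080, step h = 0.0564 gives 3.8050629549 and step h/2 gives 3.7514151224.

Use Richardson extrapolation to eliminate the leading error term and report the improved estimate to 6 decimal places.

r = 1: numerator weight 2, denominator 1.
Top: 2(3.7514151224) − (3.8050629549) = 3.6977672899
Divide by 2^1 − 1 = 1.
R = 3.6977672899/1 = 3.6977672899

3.697767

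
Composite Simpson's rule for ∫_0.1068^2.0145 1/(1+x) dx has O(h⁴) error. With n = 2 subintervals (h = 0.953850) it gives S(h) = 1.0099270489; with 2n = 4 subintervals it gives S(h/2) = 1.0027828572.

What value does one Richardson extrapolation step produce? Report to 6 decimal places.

Order 4 gives 2^r = 16 and 2^r − 1 = 15.
16×1.0027828572 − 1.0099270489 = 15.0345986663
Denominator 16 − 1 = 15.
So the Richardson estimate is 1.0023065778.

1.002307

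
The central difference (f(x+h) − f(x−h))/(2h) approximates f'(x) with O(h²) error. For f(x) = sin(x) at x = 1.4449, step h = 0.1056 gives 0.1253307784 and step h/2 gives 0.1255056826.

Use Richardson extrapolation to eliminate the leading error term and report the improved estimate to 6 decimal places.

Method order is 2; weight 2^2 = 4.
A(h/2) − A(h) = 0.1255056826 − 0.1253307784 = 0.0001749042
Correction (A(h/2) − A(h))/(4 − 1) = 0.0001749042/3 = 0.0000583014
R = 0.1255056826 + 0.0000583014 = 0.1255639840

0.125564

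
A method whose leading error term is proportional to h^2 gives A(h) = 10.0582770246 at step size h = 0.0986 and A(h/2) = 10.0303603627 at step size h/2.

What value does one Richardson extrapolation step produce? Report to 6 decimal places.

10.021055

With r = 2 the leading error scales as h^2, so the weight is 2^2 = 4.
4·10.0303603627 = 40.1214414508; 40.1214414508 − 10.0582770246 = 30.0631644262
30.0631644262 ÷ 3 = 10.0210548087
Correction |R − A(h/2)| = 9.306e-03; gap |A(h/2) − A(h)| = 2.792e-02.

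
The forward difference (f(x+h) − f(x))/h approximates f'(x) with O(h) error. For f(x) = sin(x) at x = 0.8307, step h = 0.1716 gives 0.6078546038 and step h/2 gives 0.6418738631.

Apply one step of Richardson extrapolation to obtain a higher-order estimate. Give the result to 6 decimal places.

0.675893

Leading term ∝ h^1; use weight 2 = 2^1.
2*0.6418738631 = 1.2837477262; 1.2837477262 − 0.6078546038 = 0.6758931224
Denominator 2 − 1 = 1.
So the Richardson estimate is 0.6758931224.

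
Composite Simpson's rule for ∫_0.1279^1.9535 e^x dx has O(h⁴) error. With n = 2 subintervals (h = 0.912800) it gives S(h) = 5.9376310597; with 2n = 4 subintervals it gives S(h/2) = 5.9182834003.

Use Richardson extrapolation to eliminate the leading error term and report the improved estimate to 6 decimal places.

With r = 4 the leading error scales as h^4, so the weight is 2^4 = 16.
Top: 16(5.9182834003) − (5.9376310597) = 88.7549033451
Divide by 2^4 − 1 = 15.
Extrapolated: 88.7549033451 / 15 = 5.9169935563

5.916994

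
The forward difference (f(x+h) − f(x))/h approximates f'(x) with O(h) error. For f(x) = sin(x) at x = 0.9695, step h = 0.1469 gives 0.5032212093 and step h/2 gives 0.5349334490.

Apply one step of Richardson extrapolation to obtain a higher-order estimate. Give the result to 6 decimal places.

Leading term ∝ h^1; use weight 2 = 2^1.
Top: 2(0.5349334490) − (0.5032212093) = 0.5666456887
R = 0.5666456887/1 = 0.5666456887

0.566646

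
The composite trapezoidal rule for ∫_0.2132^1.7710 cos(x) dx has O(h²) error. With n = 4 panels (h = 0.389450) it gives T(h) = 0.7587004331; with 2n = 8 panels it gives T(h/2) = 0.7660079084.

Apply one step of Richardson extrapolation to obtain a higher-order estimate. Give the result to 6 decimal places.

0.768444

r = 2: numerator weight 4, denominator 3.
Weighted: 3.0640316336 − 0.7587004331 = 2.3053312005
Denominator 4 − 1 = 3.
R = 2.3053312005/3 = 0.7684437335
Correction |R − A(h/2)| = 2.436e-03; gap |A(h/2) − A(h)| = 7.307e-03.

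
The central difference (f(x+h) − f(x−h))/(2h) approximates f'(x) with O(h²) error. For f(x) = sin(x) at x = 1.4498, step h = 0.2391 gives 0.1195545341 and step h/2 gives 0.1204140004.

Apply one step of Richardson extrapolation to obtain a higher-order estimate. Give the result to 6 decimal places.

0.120700

With r = 2 the leading error scales as h^2, so the weight is 2^2 = 4.
4*0.1204140004 = 0.4816560016; subtract 0.1195545341 → 0.3621014675
Denominator 4 − 1 = 3.
(4*0.1204140004 − 0.1195545341)/(4 − 1) = 0.1207004892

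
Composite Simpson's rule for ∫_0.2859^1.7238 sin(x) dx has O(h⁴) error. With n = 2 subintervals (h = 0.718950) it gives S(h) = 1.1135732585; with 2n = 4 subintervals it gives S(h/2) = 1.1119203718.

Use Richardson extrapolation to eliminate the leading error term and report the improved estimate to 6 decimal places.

With r = 4 the leading error scales as h^4, so the weight is 2^4 = 16.
16 × 1.1119203718 = 17.7907259488; subtract 1.1135732585 → 16.6771526903
(16 × 1.1119203718 − 1.1135732585)/(16 − 1) = 1.1118101794
Shift from A(h/2): −0.0001101924.

1.111810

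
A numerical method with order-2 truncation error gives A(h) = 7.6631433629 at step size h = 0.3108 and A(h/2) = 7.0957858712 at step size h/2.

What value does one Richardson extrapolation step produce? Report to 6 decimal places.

6.906667

r = 2: numerator weight 4, denominator 3.
4·7.0957858712 − 7.6631433629 = 20.7200001219
Denominator 4 − 1 = 3.
So the Richardson estimate is 6.9066667073.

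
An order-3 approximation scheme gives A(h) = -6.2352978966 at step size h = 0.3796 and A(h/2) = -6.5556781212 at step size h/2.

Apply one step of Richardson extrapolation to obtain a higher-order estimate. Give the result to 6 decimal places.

-6.601447

Method order is 3; weight 2^3 = 8.
8×(-6.5556781212) = -52.4454249696; (-52.4454249696) − (-6.2352978966) = -46.2101270730
Denominator 8 − 1 = 7.
So the Richardson estimate is -6.6014467247.
Correction |R − A(h/2)| = 4.577e-02; gap |A(h/2) − A(h)| = 3.204e-01.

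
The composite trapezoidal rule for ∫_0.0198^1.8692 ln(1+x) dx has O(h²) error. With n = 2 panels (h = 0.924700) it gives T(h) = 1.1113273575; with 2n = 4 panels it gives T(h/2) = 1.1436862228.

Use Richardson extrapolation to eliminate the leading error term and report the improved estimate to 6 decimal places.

Method order is 2; weight 2^2 = 4.
4×1.1436862228 = 4.5747448912; subtract 1.1113273575 → 3.4634175337
3.4634175337 ÷ 3 = 1.1544725112
Correction |R − A(h/2)| = 1.079e-02; gap |A(h/2) − A(h)| = 3.236e-02.

1.154473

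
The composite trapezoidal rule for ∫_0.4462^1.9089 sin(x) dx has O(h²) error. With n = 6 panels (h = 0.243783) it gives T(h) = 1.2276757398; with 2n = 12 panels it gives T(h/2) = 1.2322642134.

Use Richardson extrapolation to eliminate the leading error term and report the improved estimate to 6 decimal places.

1.233794

r = 2: numerator weight 4, denominator 3.
4 × 1.2322642134 = 4.9290568536; 4.9290568536 − 1.2276757398 = 3.7013811138
(4 × 1.2322642134 − 1.2276757398)/(4 − 1) = 1.2337937046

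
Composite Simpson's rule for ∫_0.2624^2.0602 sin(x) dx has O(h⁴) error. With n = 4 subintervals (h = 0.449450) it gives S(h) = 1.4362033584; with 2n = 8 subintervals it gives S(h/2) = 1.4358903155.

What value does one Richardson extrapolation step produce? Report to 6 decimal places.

1.435869

With r = 4 the leading error scales as h^4, so the weight is 2^4 = 16.
2^4·A(h/2) = 22.9742450480; minus A(h) gives 21.5380416896.
Divide by 2^4 − 1 = 15.
Result: 1.4358694460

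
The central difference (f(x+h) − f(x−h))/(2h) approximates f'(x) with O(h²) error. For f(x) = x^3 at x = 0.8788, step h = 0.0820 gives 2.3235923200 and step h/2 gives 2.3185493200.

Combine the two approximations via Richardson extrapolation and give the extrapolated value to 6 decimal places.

2.316868

Order 2 gives 2^r = 4 and 2^r − 1 = 3.
Top: 4(2.3185493200) − (2.3235923200) = 6.9506049600
(4×2.3185493200 − 2.3235923200)/(4 − 1) = 2.3168683200
Gap between inputs: 5.043e-03; correction applied: −0.0016810000.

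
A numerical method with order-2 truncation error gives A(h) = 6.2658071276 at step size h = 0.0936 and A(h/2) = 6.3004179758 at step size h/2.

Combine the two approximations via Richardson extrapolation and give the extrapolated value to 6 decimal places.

r = 2, so 2^r = 4.
4 × 6.3004179758 = 25.2016719032; 25.2016719032 − 6.2658071276 = 18.9358647756
(4 × 6.3004179758 − 6.2658071276)/(4 − 1) = 6.3119549252
Shift from A(h/2): +0.0115369494.

6.311955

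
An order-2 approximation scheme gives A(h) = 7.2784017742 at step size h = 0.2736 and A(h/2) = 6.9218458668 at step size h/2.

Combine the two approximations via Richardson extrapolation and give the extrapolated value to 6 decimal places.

6.802994

The method has order 2: 2^2 = 4.
4×6.9218458668 = 27.6873834672; 27.6873834672 − 7.2784017742 = 20.4089816930
Divide by 2^2 − 1 = 3.
So the Richardson estimate is 6.8029938977.
Gap between inputs: 3.566e-01; correction applied: −0.1188519691.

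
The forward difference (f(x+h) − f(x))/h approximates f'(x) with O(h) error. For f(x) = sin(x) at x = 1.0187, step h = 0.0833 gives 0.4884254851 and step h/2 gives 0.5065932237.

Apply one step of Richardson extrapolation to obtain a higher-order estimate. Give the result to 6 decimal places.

0.524761

Order 1 gives 2^r = 2 and 2^r − 1 = 1.
2^1 × A(h/2) = 1.0131864474; minus A(h) gives 0.5247609623.
(2 × 0.5065932237 − 0.4884254851)/(2 − 1) = 0.5247609623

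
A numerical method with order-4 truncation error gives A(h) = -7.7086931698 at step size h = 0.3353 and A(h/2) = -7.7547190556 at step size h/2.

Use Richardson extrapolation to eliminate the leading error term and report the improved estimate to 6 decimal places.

-7.757787

Order 4 gives 2^r = 16 and 2^r − 1 = 15.
Numerator 16 × A(h/2) − A(h) = 16 × (-7.7547190556) − (-7.7086931698) = -116.3668117198
Denominator 16 − 1 = 15.
Result: -7.7577874480
Gap between inputs: 4.603e-02; correction applied: −0.0030683924.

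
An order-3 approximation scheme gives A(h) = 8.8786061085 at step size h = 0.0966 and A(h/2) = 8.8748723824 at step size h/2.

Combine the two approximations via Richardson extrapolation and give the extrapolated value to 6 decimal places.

With r = 3 the leading error scales as h^3, so the weight is 2^3 = 8.
Weighted: 70.9989790592 − 8.8786061085 = 62.1203729507
R = 62.1203729507/7 = 8.8743389930

8.874339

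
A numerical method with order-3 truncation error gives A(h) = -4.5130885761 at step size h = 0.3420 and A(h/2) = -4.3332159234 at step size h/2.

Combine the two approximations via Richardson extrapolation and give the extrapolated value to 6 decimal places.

-4.307520

Order 3 gives 2^r = 8 and 2^r − 1 = 7.
Top: 8(-4.3332159234) − (-4.5130885761) = -30.1526388111
Divide by 2^3 − 1 = 7.
(-30.1526388111) ÷ 7 = -4.3075198302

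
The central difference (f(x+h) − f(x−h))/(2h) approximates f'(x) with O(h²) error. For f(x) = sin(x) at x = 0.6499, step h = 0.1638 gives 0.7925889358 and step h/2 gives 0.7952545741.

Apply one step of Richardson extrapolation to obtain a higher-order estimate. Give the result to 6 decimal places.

Error is O(h^2); halving h shrinks it by 2^2 = 4.
2^2×A(h/2) = 3.1810182964; minus A(h) gives 2.3884293606.
Divide by 2^2 − 1 = 3.
(4×0.7952545741 − 0.7925889358)/(4 − 1) = 0.7961431202
Gap between inputs: 2.666e-03; correction applied: +0.0008885461.

0.796143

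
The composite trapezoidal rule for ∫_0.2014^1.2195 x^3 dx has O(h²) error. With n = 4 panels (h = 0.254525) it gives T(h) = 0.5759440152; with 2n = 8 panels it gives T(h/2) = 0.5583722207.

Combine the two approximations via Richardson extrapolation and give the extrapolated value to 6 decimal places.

0.552515

Method order is 2; weight 2^2 = 4.
4 × 0.5583722207 − 0.5759440152 = 1.6575448676
(4 × 0.5583722207 − 0.5759440152)/(4 − 1) = 0.5525149559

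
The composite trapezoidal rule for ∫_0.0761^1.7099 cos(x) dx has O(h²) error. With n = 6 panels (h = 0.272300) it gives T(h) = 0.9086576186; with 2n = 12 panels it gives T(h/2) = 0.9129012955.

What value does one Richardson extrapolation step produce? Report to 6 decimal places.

0.914316

Method order is 2; weight 2^2 = 4.
4 × 0.9129012955 = 3.6516051820; subtract 0.9086576186 → 2.7429475634
(4 × 0.9129012955 − 0.9086576186)/(4 − 1) = 0.9143158545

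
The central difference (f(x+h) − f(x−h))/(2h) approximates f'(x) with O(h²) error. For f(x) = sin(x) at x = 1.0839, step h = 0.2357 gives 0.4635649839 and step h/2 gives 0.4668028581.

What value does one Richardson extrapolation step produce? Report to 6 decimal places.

Order 2 gives 2^r = 4 and 2^r − 1 = 3.
Numerator 4 × A(h/2) − A(h) = 4 × 0.4668028581 − 0.4635649839 = 1.4036464485
Denominator 4 − 1 = 3.
So the Richardson estimate is 0.4678821495.

0.467882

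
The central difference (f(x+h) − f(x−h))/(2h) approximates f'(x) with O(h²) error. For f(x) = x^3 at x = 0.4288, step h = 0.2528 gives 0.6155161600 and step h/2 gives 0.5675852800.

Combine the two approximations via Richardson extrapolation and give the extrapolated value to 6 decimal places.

The method has order 2: 2^2 = 4.
Top: 4(0.5675852800) − (0.6155161600) = 1.6548249600
Extrapolated: 1.6548249600 / 3 = 0.5516083200
Gap between inputs: 4.793e-02; correction applied: −0.0159769600.

0.551608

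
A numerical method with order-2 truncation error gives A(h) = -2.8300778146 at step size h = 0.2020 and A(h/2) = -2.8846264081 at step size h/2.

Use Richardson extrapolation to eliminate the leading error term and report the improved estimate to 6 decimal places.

With r = 2 the leading error scales as h^2, so the weight is 2^2 = 4.
Numerator 4·A(h/2) − A(h) = 4·(-2.8846264081) − (-2.8300778146) = -8.7084278178
Denominator 4 − 1 = 3.
(-8.7084278178) ÷ 3 = -2.9028092726

-2.902809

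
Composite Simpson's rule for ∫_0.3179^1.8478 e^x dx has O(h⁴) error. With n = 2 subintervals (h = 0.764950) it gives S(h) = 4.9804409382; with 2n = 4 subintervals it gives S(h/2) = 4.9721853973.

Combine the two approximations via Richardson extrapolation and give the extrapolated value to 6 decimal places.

4.971635

Error is O(h^4); halving h shrinks it by 2^4 = 16.
Top: 16(4.9721853973) − (4.9804409382) = 74.5745254186
(16×4.9721853973 − 4.9804409382)/(16 − 1) = 4.9716350279
Shift from A(h/2): −0.0005503694.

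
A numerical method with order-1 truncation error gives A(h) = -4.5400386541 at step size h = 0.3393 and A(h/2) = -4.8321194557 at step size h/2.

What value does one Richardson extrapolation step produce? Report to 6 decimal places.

-5.124200

Leading term ∝ h^1; use weight 2 = 2^1.
2^1·A(h/2) = -9.6642389114; minus A(h) gives -5.1242002573.
Denominator 2 − 1 = 1.
R = (-5.1242002573)/1 = -5.1242002573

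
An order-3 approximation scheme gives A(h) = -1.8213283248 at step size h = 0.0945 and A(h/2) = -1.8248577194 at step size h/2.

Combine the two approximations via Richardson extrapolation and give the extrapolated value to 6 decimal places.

-1.825362

r = 3: numerator weight 8, denominator 7.
Weighted: (-14.5988617552) − (-1.8213283248) = -12.7775334304
Divide by 2^3 − 1 = 7.
Extrapolated: (-12.7775334304) / 7 = -1.8253619186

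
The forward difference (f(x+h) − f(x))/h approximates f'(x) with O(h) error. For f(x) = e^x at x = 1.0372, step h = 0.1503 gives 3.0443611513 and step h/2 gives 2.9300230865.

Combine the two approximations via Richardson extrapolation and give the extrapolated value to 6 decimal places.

With r = 1 the leading error scales as h^1, so the weight is 2^1 = 2.
2^1*A(h/2) = 5.8600461730; minus A(h) gives 2.8156850217.
Divide by 2^1 − 1 = 1.
(2*2.9300230865 − 3.0443611513)/(2 − 1) = 2.8156850217
Correction |R − A(h/2)| = 1.143e-01; gap |A(h/2) − A(h)| = 1.143e-01.

2.815685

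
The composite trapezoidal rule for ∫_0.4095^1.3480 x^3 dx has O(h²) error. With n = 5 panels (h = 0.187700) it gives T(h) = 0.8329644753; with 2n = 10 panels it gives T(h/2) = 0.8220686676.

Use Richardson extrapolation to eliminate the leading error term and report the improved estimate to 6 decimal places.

0.818437

Error is O(h^2); halving h shrinks it by 2^2 = 4.
4×0.8220686676 = 3.2882746704; 3.2882746704 − 0.8329644753 = 2.4553101951
Denominator 4 − 1 = 3.
So the Richardson estimate is 0.8184367317.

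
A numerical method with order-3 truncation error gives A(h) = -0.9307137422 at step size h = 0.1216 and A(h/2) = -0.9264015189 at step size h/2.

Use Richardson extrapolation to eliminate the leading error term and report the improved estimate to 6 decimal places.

-0.925785

With r = 3 the leading error scales as h^3, so the weight is 2^3 = 8.
Weighted: (-7.4112121512) − (-0.9307137422) = -6.4804984090
Divide by 2^3 − 1 = 7.
So the Richardson estimate is -0.9257854870.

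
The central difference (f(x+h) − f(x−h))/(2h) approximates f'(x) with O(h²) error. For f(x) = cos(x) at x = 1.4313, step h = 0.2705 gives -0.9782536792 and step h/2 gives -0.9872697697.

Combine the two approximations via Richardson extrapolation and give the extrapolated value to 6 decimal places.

-0.990275

r = 2: numerator weight 4, denominator 3.
2^2*A(h/2) = -3.9490790788; minus A(h) gives -2.9708253996.
Divide by 2^2 − 1 = 3.
R = (-2.9708253996)/3 = -0.9902751332
Gap between inputs: 9.016e-03; correction applied: −0.0030053635.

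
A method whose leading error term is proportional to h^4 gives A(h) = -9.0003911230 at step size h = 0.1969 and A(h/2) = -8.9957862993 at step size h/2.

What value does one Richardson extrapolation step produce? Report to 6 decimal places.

-8.995479

Order 4 gives 2^r = 16 and 2^r − 1 = 15.
Difference of the inputs: -8.9957862993 − (-9.0003911230) = 0.0046048237
Divide by 2^4 − 1 = 15: 0.0046048237/15 = 0.0003069882
R = -8.9957862993 + 0.0003069882 = -8.9954793111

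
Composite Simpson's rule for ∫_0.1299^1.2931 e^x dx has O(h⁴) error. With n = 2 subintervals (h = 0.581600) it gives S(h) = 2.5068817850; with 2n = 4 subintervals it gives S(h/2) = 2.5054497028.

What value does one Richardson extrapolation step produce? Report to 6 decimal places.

2.505354

Leading term ∝ h^4; use weight 16 = 2^4.
Top: 16(2.5054497028) − (2.5068817850) = 37.5803134598
R = 37.5803134598/15 = 2.5053542307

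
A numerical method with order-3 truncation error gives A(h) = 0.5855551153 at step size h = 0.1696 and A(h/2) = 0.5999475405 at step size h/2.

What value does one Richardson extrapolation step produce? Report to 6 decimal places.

Leading term ∝ h^3; use weight 8 = 2^3.
Numerator 8 × A(h/2) − A(h) = 8 × 0.5999475405 − 0.5855551153 = 4.2140252087
Divide by 2^3 − 1 = 7.
Extrapolated: 4.2140252087 / 7 = 0.6020036012
Correction |R − A(h/2)| = 2.056e-03; gap |A(h/2) − A(h)| = 1.439e-02.

0.602004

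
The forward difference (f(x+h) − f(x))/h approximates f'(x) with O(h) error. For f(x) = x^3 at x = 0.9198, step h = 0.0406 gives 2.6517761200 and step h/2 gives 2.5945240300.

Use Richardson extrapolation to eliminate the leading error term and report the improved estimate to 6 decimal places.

2.537272

Method order is 1; weight 2^1 = 2.
Top: 2(2.5945240300) − (2.6517761200) = 2.5372719400
2.5372719400 ÷ 1 = 2.5372719400
Correction |R − A(h/2)| = 5.725e-02; gap |A(h/2) − A(h)| = 5.725e-02.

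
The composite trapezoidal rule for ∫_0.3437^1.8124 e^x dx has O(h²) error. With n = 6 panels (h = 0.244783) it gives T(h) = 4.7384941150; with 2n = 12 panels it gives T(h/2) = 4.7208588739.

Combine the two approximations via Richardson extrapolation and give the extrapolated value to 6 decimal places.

Leading term ∝ h^2; use weight 4 = 2^2.
Numerator 4 × A(h/2) − A(h) = 4 × 4.7208588739 − 4.7384941150 = 14.1449413806
Divide by 2^2 − 1 = 3.
14.1449413806 ÷ 3 = 4.7149804602

4.714980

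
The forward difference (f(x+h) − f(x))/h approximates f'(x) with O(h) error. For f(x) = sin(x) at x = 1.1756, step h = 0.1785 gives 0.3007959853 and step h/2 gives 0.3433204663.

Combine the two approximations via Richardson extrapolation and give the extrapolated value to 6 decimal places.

0.385845

r = 1: numerator weight 2, denominator 1.
2^1 × A(h/2) = 0.6866409326; minus A(h) gives 0.3858449473.
Denominator 2 − 1 = 1.
Extrapolated: 0.3858449473 / 1 = 0.3858449473
Gap between inputs: 4.252e-02; correction applied: +0.0425244810.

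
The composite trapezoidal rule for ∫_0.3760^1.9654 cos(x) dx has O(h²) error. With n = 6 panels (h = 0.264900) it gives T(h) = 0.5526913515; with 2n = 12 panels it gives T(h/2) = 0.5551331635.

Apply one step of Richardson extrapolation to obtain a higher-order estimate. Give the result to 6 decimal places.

With r = 2 the leading error scales as h^2, so the weight is 2^2 = 4.
Weighted: 2.2205326540 − 0.5526913515 = 1.6678413025
Denominator 4 − 1 = 3.
R = 1.6678413025/3 = 0.5559471008
Shift from A(h/2): +0.0008139373.

0.555947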